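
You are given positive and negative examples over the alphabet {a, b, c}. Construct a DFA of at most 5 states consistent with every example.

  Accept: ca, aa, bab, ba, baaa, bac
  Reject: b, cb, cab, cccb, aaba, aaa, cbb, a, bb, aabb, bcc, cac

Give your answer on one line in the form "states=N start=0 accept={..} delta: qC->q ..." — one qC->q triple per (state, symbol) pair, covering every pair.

Grow the machine one transition at a time. Run the examples from 0; the earliest place one falls off (shortest prefix, ties alphabetical) gets sent to the lowest-numbered state that keeps every Accept/Reject pair distinguishable — a pair clashes when both reach the same state with identical unread suffix — and to a fresh state only if none does.
a: 0a undefined. 0a->0: no, aa/aaa meet in 0. Open state 1: 0a->1.
b: 0b undefined. 0b->0: no, ba/a meet in 1. 0b->1: ok.
c: 0c undefined. 0c->0: no, ca/b meet in 1. 0c->1: no, bab/cab meet in 1 with "ab" left. Open state 2: 0c->2.
aa: 1a undefined. 1a->0: no, aa/aaba meet in 0. 1a->1: no, aa/b meet in 1. 1a->2: no, ca/aaa meet in 2 with "a" left. Open state 3: 1a->3.
bb: 1b undefined. 1b->0: ok.
bc: 1c undefined. 1c->0: ok.
ca: 2a undefined. 2a->0: no, ca/bb meet in 0. 2a->1: no, ca/b meet in 1. 2a->2: no, ca/bcc meet in 2. 2a->3: no, bab/cab meet in 3 with "b" left. Open state 4: 2a->4.
cb: 2b undefined. 2b->0: ok.
cc: 2c undefined. 2c->0: ok.
aaa: 3a undefined. 3a->0: no, baaa/b meet in 1. 3a->1: ok.
aab: 3b undefined. 3b->0: no, bab/cb meet in 0. 3b->1: no, aa/aaba meet in 3. 3b->2: no, ca/aaba meet in 4. 3b->3: no, aa/aabb meet in 3. 3b->4: ok.
bac: 3c undefined. 3c->0: no, bac/cb meet in 0. 3c->1: no, bac/b meet in 1. 3c->2: no, bac/bcc meet in 2. 3c->3: ok.
cab: 4b undefined. 4b->0: ok.
cac: 4c undefined. 4c->0: ok.
aaba: 4a undefined. 4a->0: ok.
All examples now run through 5 states with every (state, symbol) defined. Accept strings end in {3,4}, Reject strings end in {0,1,2}; accept={3,4}.

states=5 start=0 accept={3,4} delta: 0a->1 0b->1 0c->2 1a->3 1b->0 1c->0 2a->4 2b->0 2c->0 3a->1 3b->4 3c->3 4a->0 4b->0 4c->0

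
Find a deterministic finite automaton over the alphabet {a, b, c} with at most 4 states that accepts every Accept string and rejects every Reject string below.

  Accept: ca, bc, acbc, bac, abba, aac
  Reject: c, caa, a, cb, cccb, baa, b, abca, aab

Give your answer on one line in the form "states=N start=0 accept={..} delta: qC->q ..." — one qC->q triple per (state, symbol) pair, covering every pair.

states=3 start=0 accept={0,2} delta: 0a->1 0b->1 0c->1 1a->2 1b->1 1c->0 2a->1 2b->1 2c->0

State merging on the prefix tree: take the shortest (then alphabetical) example prefix whose next move is undefined and point that move at state 0, else 1, else 2, ...; a target is out if some Accept/Reject pair would then sit in one state with the same input left (inseparable). If every existing state is out, open a new one.
a: 0a undefined. 0a->0: no, aac/c meet in 0 with "c" left. Open state 1: 0a->1.
b: 0b undefined. 0b->0: no, bc/c meet in 0 with "c" left. 0b->1: ok.
c: 0c undefined. 0c->0: no, ca/a meet in 1. 0c->1: ok.
aa: 1a undefined. 1a->0: no, bac/c meet in 1. 1a->1: no, ca/c meet in 1. Open state 2: 1a->2.
ab: 1b undefined. 1b->0: no, ca/abca meet in 2. 1b->1: ok.
ac: 1c undefined. 1c->0: ok.
aab: 2b undefined. 2b->0: no, bc/aab meet in 0. 2b->1: ok.
aac: 2c undefined. 2c->0: ok.
baa: 2a undefined. 2a->0: no, bc/caa meet in 0. 2a->1: ok.
All examples now run through 3 states with every (state, symbol) defined. Accept strings end in {0,2}, Reject strings end in {1}; accept={0,2}.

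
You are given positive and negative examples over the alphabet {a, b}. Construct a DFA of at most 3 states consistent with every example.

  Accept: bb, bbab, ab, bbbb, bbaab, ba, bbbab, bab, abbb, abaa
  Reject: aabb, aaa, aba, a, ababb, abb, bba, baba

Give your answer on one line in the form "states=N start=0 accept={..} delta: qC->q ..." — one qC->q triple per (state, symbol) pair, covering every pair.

states=3 start=0 accept={0,2} delta: 0a->1 0b->1 1a->2 1b->0 2a->1 2b->0

Fold the examples into a partial DFA from state 0: repeatedly fix the first undefined (state, symbol) met by the shortest-then-alphabetical prefix, trying targets in increasing order and rejecting any under which an Accept and a Reject string meet in one state with the same remainder; add a state when all current targets are rejected. Accepting states are where Accept strings end.
a: 0a undefined. 0a->0: no, bb/aabb meet in 0 with "bb" left. Open state 1: 0a->1.
b: 0b undefined. 0b->0: no, ba/a meet in 1. 0b->1: ok.
aa: 1a undefined. 1a->0: no, bb/aabb meet in 1 with "b" left. 1a->1: no, ba/aaa meet in 1. Open state 2: 1a->2.
ab: 1b undefined. 1b->0: ok.
aaa: 2a undefined. 2a->0: no, bb/aaa meet in 0. 2a->1: ok.
aab: 2b undefined. 2b->0: ok.
All examples now run through 3 states with every (state, symbol) defined. Accept strings end in {0,2}, Reject strings end in {1}; accept={0,2}.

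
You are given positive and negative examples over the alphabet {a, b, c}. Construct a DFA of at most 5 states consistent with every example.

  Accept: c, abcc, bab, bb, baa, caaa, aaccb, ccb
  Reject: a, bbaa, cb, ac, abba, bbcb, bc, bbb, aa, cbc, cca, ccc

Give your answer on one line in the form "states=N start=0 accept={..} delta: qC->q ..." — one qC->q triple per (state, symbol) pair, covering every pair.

Fold the examples into a partial DFA from state 0: repeatedly fix the first undefined (state, symbol) met by the shortest-then-alphabetical prefix, trying targets in increasing order and rejecting any under which an Accept and a Reject string meet in one state with the same remainder; add a state when all current targets are rejected. Accepting states are where Accept strings end.
a: 0a undefined. 0a->0: no, c/ac meet in 0 with "c" left. Open state 1: 0a->1.
b: 0b undefined. 0b->0: no, c/bc meet in 0 with "c" left. 0b->1: ok.
c: 0c undefined. 0c->0: no, c/ccc meet in 0. 0c->1: no, c/a meet in 1. Open state 2: 0c->2.
aa: 1a undefined. 1a->0: no, bab/a meet in 1. 1a->1: no, baa/a meet in 1. 1a->2: no, c/aa meet in 2. Open state 3: 1a->3.
ab: 1b undefined. 1b->0: ok.
ac: 1c undefined. 1c->0: no, bb/ac meet in 0. 1c->1: ok.
ca: 2a undefined. 2a->0: no, caaa/bbaa meet in 3. 2a->1: ok.
cb: 2b undefined. 2b->0: no, c/cbc meet in 2. 2b->1: ok.
cc: 2c undefined. 2c->0: no, c/ccc meet in 2. 2c->1: no, abcc/a meet in 1. 2c->2: no, c/ccc meet in 2. 2c->3: no, abcc/bbaa meet in 3. Open state 4: 2c->4.
aac: 3c undefined. 3c->0: no, aaccb/a meet in 1. 3c->1: ok.
baa: 3a undefined. 3a->0: ok.
bab: 3b undefined. 3b->0: ok.
cca: 4a undefined. 4a->0: no, bab/cca meet in 0. 4a->1: ok.
ccb: 4b undefined. 4b->0: ok.
ccc: 4c undefined. 4c->0: no, bab/ccc meet in 0. 4c->1: ok.
All examples now run through 5 states with every (state, symbol) defined. Accept strings end in {0,2,4}, Reject strings end in {1,3}; accept={0,2,4}.

states=5 start=0 accept={0,2,4} delta: 0a->1 0b->1 0c->2 1a->3 1b->0 1c->1 2a->1 2b->1 2c->4 3a->0 3b->0 3c->1 4a->1 4b->0 4c->1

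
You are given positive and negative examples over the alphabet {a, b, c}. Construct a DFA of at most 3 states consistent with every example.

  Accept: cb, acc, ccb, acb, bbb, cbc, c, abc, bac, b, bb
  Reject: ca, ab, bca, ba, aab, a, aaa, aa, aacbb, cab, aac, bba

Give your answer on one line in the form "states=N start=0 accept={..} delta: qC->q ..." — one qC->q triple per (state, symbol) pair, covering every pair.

Fold the examples into a partial DFA from state 0: repeatedly fix the first undefined (state, symbol) met by the shortest-then-alphabetical prefix, trying targets in increasing order and rejecting any under which an Accept and a Reject string meet in one state with the same remainder; add a state when all current targets are rejected. Accepting states are where Accept strings end.
a: 0a undefined. 0a->0: no, c/aac meet in 0 with "c" left. Open state 1: 0a->1.
b: 0b undefined. 0b->0: ok.
c: 0c undefined. 0c->0: ok.
aa: 1a undefined. 1a->0: no, cb/aab meet in 0. 1a->1: no, bac/aac meet in 1 with "c" left. Open state 2: 1a->2.
ab: 1b undefined. 1b->0: no, cb/ab meet in 0. 1b->1: ok.
ac: 1c undefined. 1c->0: ok.
aaa: 2a undefined. 2a->0: no, cb/aaa meet in 0. 2a->1: ok.
aab: 2b undefined. 2b->0: no, cb/aab meet in 0. 2b->1: ok.
aac: 2c undefined. 2c->0: no, cb/aacbb meet in 0. 2c->1: ok.
All examples now run through 3 states with every (state, symbol) defined. Accept strings end in {0}, Reject strings end in {1,2}; accept={0}.

states=3 start=0 accept={0} delta: 0a->1 0b->0 0c->0 1a->2 1b->1 1c->0 2a->1 2b->1 2c->1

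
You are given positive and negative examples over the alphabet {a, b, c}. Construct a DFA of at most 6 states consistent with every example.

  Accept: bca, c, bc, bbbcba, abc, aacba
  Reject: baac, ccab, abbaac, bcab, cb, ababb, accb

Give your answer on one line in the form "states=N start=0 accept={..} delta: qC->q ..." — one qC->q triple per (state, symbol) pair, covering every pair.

states=3 start=0 accept={0,2} delta: 0a->0 0b->1 0c->0 1a->2 1b->1 1c->0 2a->2 2b->0 2c->1

State merging on the prefix tree: take the shortest (then alphabetical) example prefix whose next move is undefined and point that move at state 0, else 1, else 2, ...; a target is out if some Accept/Reject pair would then sit in one state with the same input left (inseparable). If every existing state is out, open a new one.
a: 0a undefined. 0a->0: ok.
b: 0b undefined. 0b->0: no, c/baac meet in 0 with "c" left. Open state 1: 0b->1.
c: 0c undefined. 0c->0: ok.
ba: 1a undefined. 1a->0: no, c/baac meet in 0. 1a->1: no, bc/baac meet in 1 with "c" left. Open state 2: 1a->2.
bb: 1b undefined. 1b->0: no, c/abbaac meet in 0. 1b->1: ok.
bc: 1c undefined. 1c->0: ok.
baa: 2a undefined. 2a->0: no, bca/baac meet in 0. 2a->1: no, bca/baac meet in 0. 2a->2: ok.
abab: 2b undefined. 2b->0: ok.
baac: 2c undefined. 2c->0: no, bca/baac meet in 0. 2c->1: ok.
All examples now run through 3 states with every (state, symbol) defined. Accept strings end in {0,2}, Reject strings end in {1}; accept={0,2}.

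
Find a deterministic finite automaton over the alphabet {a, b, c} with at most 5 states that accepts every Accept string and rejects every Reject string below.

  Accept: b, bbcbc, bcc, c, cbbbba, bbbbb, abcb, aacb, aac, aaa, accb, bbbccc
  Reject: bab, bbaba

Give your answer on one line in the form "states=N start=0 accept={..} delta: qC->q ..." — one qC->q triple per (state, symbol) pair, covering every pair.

Fold the examples into a partial DFA from state 0: repeatedly fix the first undefined (state, symbol) met by the shortest-then-alphabetical prefix, trying targets in increasing order and rejecting any under which an Accept and a Reject string meet in one state with the same remainder; add a state when all current targets are rejected. Accepting states are where Accept strings end.
a: 0a undefined. 0a->0: ok.
b: 0b undefined. 0b->0: no, b/bab meet in 0. Open state 1: 0b->1.
c: 0c undefined. 0c->0: ok.
ba: 1a undefined. 1a->0: no, b/bab meet in 1. 1a->1: ok.
bb: 1b undefined. 1b->0: no, b/bbaba meet in 1. 1b->1: no, b/bab meet in 1. Open state 2: 1b->2.
bc: 1c undefined. 1c->0: ok.
bba: 2a undefined. 2a->0: no, b/bbaba meet in 1. 2a->1: no, b/bbaba meet in 1. 2a->2: ok.
bbb: 2b undefined. 2b->0: no, bcc/bbaba meet in 0. 2b->1: no, b/bbaba meet in 1. 2b->2: no, cbbbba/bab meet in 2. Open state 3: 2b->3.
bbc: 2c undefined. 2c->0: ok.
bbbb: 3b undefined. 3b->0: ok.
bbbc: 3c undefined. 3c->0: ok.
bbaba: 3a undefined. 3a->0: no, bbcbc/bbaba meet in 0. 3a->1: no, b/bbaba meet in 1. 3a->2: ok.
All examples now run through 4 states with every (state, symbol) defined. Accept strings end in {0,1}, Reject strings end in {2}; accept={0,1}.

states=4 start=0 accept={0,1} delta: 0a->0 0b->1 0c->0 1a->1 1b->2 1c->0 2a->2 2b->3 2c->0 3a->2 3b->0 3c->0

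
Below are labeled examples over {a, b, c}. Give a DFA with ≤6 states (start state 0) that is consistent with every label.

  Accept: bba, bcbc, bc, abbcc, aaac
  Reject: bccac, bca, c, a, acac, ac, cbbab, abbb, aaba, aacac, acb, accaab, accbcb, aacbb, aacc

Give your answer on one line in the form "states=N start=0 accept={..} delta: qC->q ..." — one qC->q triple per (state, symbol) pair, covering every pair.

Grow the machine one transition at a time. Run the examples from 0; the earliest place one falls off (shortest prefix, ties alphabetical) gets sent to the lowest-numbered state that keeps every Accept/Reject pair distinguishable — a pair clashes when both reach the same state with identical unread suffix — and to a fresh state only if none does.
a: 0a undefined. 0a->0: no, aaac/c meet in 0 with "c" left. Open state 1: 0a->1.
b: 0b undefined. 0b->0: no, bba/a meet in 1. 0b->1: no, bc/ac meet in 1 with "c" left. Open state 2: 0b->2.
c: 0c undefined. 0c->0: ok.
aa: 1a undefined. 1a->0: no, aaac/ac meet in 1 with "c" left. 1a->1: no, aaac/ac meet in 1 with "c" left. 1a->2: no, bba/aaba meet in 2 with "ba" left. Open state 3: 1a->3.
ab: 1b undefined. 1b->0: ok.
ac: 1c undefined. 1c->0: ok.
bb: 2b undefined. 2b->0: no, bba/a meet in 1. 2b->1: ok.
bc: 2c undefined. 2c->0: no, bcbc/bccac meet in 0. 2c->1: no, bba/bca meet in 3. 2c->2: no, bcbc/c meet in 0. 2c->3: ok.
aaa: 3a undefined. 3a->0: no, aaac/bca meet in 0. 3a->1: no, aaac/c meet in 0. 3a->2: ok.
aab: 3b undefined. 3b->0: no, bcbc/c meet in 0. 3b->1: no, bba/aaba meet in 3. 3b->2: ok.
aac: 3c undefined. 3c->0: no, abbcc/bccac meet in 0. 3c->1: no, abbcc/bccac meet in 1. 3c->2: no, bba/aacc meet in 3. 3c->3: no, bba/bccac meet in 3. Open state 4: 3c->4.
aaba: 2a undefined. 2a->0: ok.
aaca: 4a undefined. 4a->0: ok.
aacb: 4b undefined. 4b->0: ok.
aacc: 4c undefined. 4c->0: ok.
All examples now run through 5 states with every (state, symbol) defined. Accept strings end in {3,4}, Reject strings end in {0,1,2}; accept={3,4}.

states=5 start=0 accept={3,4} delta: 0a->1 0b->2 0c->0 1a->3 1b->0 1c->0 2a->0 2b->1 2c->3 3a->2 3b->2 3c->4 4a->0 4b->0 4c->0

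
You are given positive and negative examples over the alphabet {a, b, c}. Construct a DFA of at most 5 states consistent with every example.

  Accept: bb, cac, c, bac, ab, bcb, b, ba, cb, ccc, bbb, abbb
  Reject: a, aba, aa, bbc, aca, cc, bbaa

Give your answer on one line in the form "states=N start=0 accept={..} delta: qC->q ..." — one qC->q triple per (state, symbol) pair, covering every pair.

states=4 start=0 accept={2,3} delta: 0a->1 0b->2 0c->2 1a->0 1b->3 1c->0 2a->3 2b->2 2c->0 3a->0 3b->0 3c->2

Grow the machine one transition at a time. Run the examples from 0; the earliest place one falls off (shortest prefix, ties alphabetical) gets sent to the lowest-numbered state that keeps every Accept/Reject pair distinguishable — a pair clashes when both reach the same state with identical unread suffix — and to a fresh state only if none does.
a: 0a undefined. 0a->0: no, ba/aba meet in 0 with "ba" left. Open state 1: 0a->1.
b: 0b undefined. 0b->0: no, c/bbc meet in 0 with "c" left. 0b->1: no, b/a meet in 1. Open state 2: 0b->2.
c: 0c undefined. 0c->0: no, c/cc meet in 0. 0c->1: no, c/a meet in 1. 0c->2: ok.
aa: 1a undefined. 1a->0: ok.
ab: 1b undefined. 1b->0: no, ab/aa meet in 0. 1b->1: no, ab/a meet in 1. 1b->2: no, ba/aba meet in 2 with "a" left. Open state 3: 1b->3.
ac: 1c undefined. 1c->0: ok.
ba: 2a undefined. 2a->0: no, ba/aa meet in 0. 2a->1: no, cac/aa meet in 0. 2a->2: no, cac/cc meet in 2 with "c" left. 2a->3: ok.
bb: 2b undefined. 2b->0: no, bb/aa meet in 0. 2b->1: no, bb/a meet in 1. 2b->2: ok.
bc: 2c undefined. 2c->0: ok.
aba: 3a undefined. 3a->0: ok.
abb: 3b undefined. 3b->0: ok.
bac: 3c undefined. 3c->0: no, cac/aba meet in 0. 3c->1: no, cac/a meet in 1. 3c->2: ok.
All examples now run through 4 states with every (state, symbol) defined. Accept strings end in {2,3}, Reject strings end in {0,1}; accept={2,3}.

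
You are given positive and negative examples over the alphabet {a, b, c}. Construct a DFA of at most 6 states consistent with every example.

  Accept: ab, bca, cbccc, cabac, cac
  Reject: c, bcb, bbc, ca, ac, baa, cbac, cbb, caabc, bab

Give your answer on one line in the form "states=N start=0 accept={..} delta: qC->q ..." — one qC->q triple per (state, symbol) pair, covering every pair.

states=4 start=0 accept={0,1} delta: 0a->0 0b->1 0c->2 1a->2 1b->0 1c->3 2a->3 2b->3 2c->0 3a->0 3b->2 3c->0

Fold the examples into a partial DFA from state 0: repeatedly fix the first undefined (state, symbol) met by the shortest-then-alphabetical prefix, trying targets in increasing order and rejecting any under which an Accept and a Reject string meet in one state with the same remainder; add a state when all current targets are rejected. Accepting states are where Accept strings end.
a: 0a undefined. 0a->0: ok.
b: 0b undefined. 0b->0: no, ab/baa meet in 0. Open state 1: 0b->1.
c: 0c undefined. 0c->0: no, cabac/cbac meet in 1 with "ac" left. 0c->1: no, ab/c meet in 1. Open state 2: 0c->2.
ba: 1a undefined. 1a->0: no, ab/bab meet in 1. 1a->1: no, ab/baa meet in 1. 1a->2: ok.
bb: 1b undefined. 1b->0: ok.
bc: 1c undefined. 1c->0: no, ab/bcb meet in 1. 1c->1: no, bca/c meet in 2. 1c->2: no, bca/ca meet in 2 with "a" left. Open state 3: 1c->3.
ca: 2a undefined. 2a->0: no, cac/c meet in 2. 2a->1: no, ab/ca meet in 1. 2a->2: no, cabac/cbac meet in 2 with "bac" left. 2a->3: ok.
cb: 2b undefined. 2b->0: no, ab/cbb meet in 1. 2b->1: no, ab/bab meet in 1. 2b->2: no, cac/cbac meet in 3 with "c" left. 2b->3: ok.
bca: 3a undefined. 3a->0: ok.
bcb: 3b undefined. 3b->0: no, bca/bcb meet in 0. 3b->1: no, ab/bcb meet in 1. 3b->2: ok.
cac: 3c undefined. 3c->0: ok.
cbccc: 2c undefined. 2c->0: ok.
All examples now run through 4 states with every (state, symbol) defined. Accept strings end in {0,1}, Reject strings end in {2,3}; accept={0,1}.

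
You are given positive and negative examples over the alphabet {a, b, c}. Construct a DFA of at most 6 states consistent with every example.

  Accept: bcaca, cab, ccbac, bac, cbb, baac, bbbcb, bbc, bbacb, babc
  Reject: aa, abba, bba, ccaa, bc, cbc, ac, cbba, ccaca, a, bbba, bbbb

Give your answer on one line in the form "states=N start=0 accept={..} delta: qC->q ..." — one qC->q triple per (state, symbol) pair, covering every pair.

Fold the examples into a partial DFA from state 0: repeatedly fix the first undefined (state, symbol) met by the shortest-then-alphabetical prefix, trying targets in increasing order and rejecting any under which an Accept and a Reject string meet in one state with the same remainder; add a state when all current targets are rejected. Accepting states are where Accept strings end.
a: 0a undefined. 0a->0: ok.
b: 0b undefined. 0b->0: no, bac/bc meet in 0 with "c" left. Open state 1: 0b->1.
c: 0c undefined. 0c->0: ok.
ba: 1a undefined. 1a->0: no, ccbac/aa meet in 0. 1a->1: no, ccbac/bc meet in 1 with "c" left. Open state 2: 1a->2.
bb: 1b undefined. 1b->0: no, cbb/aa meet in 0. 1b->1: no, cab/bbbb meet in 1. 1b->2: ok.
bc: 1c undefined. 1c->0: no, bcaca/aa meet in 0. 1c->1: no, cab/bc meet in 1. 1c->2: no, cbb/bc meet in 2. Open state 3: 1c->3.
baa: 2a undefined. 2a->0: no, baac/aa meet in 0. 2a->1: no, cab/abba meet in 1. 2a->2: no, cbb/abba meet in 2. 2a->3: ok.
bab: 2b undefined. 2b->0: no, cab/bbbb meet in 1. 2b->1: no, cbb/bbba meet in 2. 2b->2: no, cbb/bbbb meet in 2. 2b->3: ok.
bac: 2c undefined. 2c->0: no, ccbac/aa meet in 0. 2c->1: ok.
bca: 3a undefined. 3a->0: no, bcaca/aa meet in 0. 3a->1: no, bcaca/bbba meet in 1. 3a->2: no, bcaca/bbba meet in 2. 3a->3: ok.
baac: 3c undefined. 3c->0: no, bcaca/aa meet in 0. 3c->1: ok.
bbbb: 3b undefined. 3b->0: ok.
All examples now run through 4 states with every (state, symbol) defined. Accept strings end in {1,2}, Reject strings end in {0,3}; accept={1,2}.

states=4 start=0 accept={1,2} delta: 0a->0 0b->1 0c->0 1a->2 1b->2 1c->3 2a->3 2b->3 2c->1 3a->3 3b->0 3c->1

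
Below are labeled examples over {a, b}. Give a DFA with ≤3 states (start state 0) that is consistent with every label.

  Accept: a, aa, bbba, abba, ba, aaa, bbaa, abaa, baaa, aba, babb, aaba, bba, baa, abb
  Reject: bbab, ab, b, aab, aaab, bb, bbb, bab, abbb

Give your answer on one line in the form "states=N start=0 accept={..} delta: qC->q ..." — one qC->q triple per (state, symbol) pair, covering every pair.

states=3 start=0 accept={1} delta: 0a->1 0b->0 1a->1 1b->2 2a->1 2b->1

State merging on the prefix tree: take the shortest (then alphabetical) example prefix whose next move is undefined and point that move at state 0, else 1, else 2, ...; a target is out if some Accept/Reject pair would then sit in one state with the same input left (inseparable). If every existing state is out, open a new one.
a: 0a undefined. 0a->0: no, abb/bb meet in 0 with "bb" left. Open state 1: 0a->1.
b: 0b undefined. 0b->0: ok.
aa: 1a undefined. 1a->0: no, aa/b meet in 0. 1a->1: ok.
ab: 1b undefined. 1b->0: no, babb/bbab meet in 0. 1b->1: no, a/bbab meet in 1. Open state 2: 1b->2.
aba: 2a undefined. 2a->0: no, aba/b meet in 0. 2a->1: ok.
abb: 2b undefined. 2b->0: no, babb/b meet in 0. 2b->1: ok.
All examples now run through 3 states with every (state, symbol) defined. Accept strings end in {1}, Reject strings end in {0,2}; accept={1}.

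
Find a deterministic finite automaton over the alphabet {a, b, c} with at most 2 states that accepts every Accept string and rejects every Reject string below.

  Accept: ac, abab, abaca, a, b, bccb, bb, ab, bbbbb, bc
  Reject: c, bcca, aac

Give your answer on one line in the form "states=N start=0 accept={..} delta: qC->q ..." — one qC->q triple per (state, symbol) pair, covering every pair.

Grow the machine one transition at a time. Run the examples from 0; the earliest place one falls off (shortest prefix, ties alphabetical) gets sent to the lowest-numbered state that keeps every Accept/Reject pair distinguishable — a pair clashes when both reach the same state with identical unread suffix — and to a fresh state only if none does.
a: 0a undefined. 0a->0: no, ac/c meet in 0 with "c" left. Open state 1: 0a->1.
b: 0b undefined. 0b->0: no, bc/c meet in 0 with "c" left. 0b->1: ok.
c: 0c undefined. 0c->0: ok.
aa: 1a undefined. 1a->0: ok.
ab: 1b undefined. 1b->0: no, abab/c meet in 0. 1b->1: ok.
ac: 1c undefined. 1c->0: no, ac/c meet in 0. 1c->1: ok.
All examples now run through 2 states with every (state, symbol) defined. Accept strings end in {1}, Reject strings end in {0}; accept={1}.

states=2 start=0 accept={1} delta: 0a->1 0b->1 0c->0 1a->0 1b->1 1c->1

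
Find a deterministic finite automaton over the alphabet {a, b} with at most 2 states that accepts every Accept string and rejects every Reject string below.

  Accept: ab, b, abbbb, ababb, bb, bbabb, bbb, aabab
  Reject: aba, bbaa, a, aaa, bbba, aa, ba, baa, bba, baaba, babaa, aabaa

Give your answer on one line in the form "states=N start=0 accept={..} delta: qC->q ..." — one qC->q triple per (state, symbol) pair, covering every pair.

states=2 start=0 accept={1} delta: 0a->0 0b->1 1a->0 1b->1

Fold the examples into a partial DFA from state 0: repeatedly fix the first undefined (state, symbol) met by the shortest-then-alphabetical prefix, trying targets in increasing order and rejecting any under which an Accept and a Reject string meet in one state with the same remainder; add a state when all current targets are rejected. Accepting states are where Accept strings end.
a: 0a undefined. 0a->0: ok.
b: 0b undefined. 0b->0: no, ab/aba meet in 0. Open state 1: 0b->1.
ba: 1a undefined. 1a->0: ok.
bb: 1b undefined. 1b->0: no, abbbb/aba meet in 0. 1b->1: ok.
All examples now run through 2 states with every (state, symbol) defined. Accept strings end in {1}, Reject strings end in {0}; accept={1}.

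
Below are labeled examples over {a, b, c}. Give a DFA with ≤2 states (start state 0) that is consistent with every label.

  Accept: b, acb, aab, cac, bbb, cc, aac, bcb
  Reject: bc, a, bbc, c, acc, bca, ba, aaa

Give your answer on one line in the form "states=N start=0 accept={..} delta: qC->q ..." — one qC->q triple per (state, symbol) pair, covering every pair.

states=2 start=0 accept={0} delta: 0a->1 0b->0 0c->1 1a->1 1b->0 1c->0

Fold the examples into a partial DFA from state 0: repeatedly fix the first undefined (state, symbol) met by the shortest-then-alphabetical prefix, trying targets in increasing order and rejecting any under which an Accept and a Reject string meet in one state with the same remainder; add a state when all current targets are rejected. Accepting states are where Accept strings end.
a: 0a undefined. 0a->0: no, cc/acc meet in 0 with "cc" left. Open state 1: 0a->1.
b: 0b undefined. 0b->0: ok.
c: 0c undefined. 0c->0: no, b/bc meet in 0. 0c->1: ok.
aa: 1a undefined. 1a->0: no, b/bca meet in 0. 1a->1: ok.
ac: 1c undefined. 1c->0: ok.
aab: 1b undefined. 1b->0: ok.
All examples now run through 2 states with every (state, symbol) defined. Accept strings end in {0}, Reject strings end in {1}; accept={0}.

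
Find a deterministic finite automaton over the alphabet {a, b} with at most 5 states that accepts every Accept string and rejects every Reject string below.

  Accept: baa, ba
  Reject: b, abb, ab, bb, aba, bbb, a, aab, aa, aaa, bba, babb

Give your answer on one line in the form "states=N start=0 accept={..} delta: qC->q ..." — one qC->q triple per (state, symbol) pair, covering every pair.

Fold the examples into a partial DFA from state 0: repeatedly fix the first undefined (state, symbol) met by the shortest-then-alphabetical prefix, trying targets in increasing order and rejecting any under which an Accept and a Reject string meet in one state with the same remainder; add a state when all current targets are rejected. Accepting states are where Accept strings end.
a: 0a undefined. 0a->0: no, ba/aba meet in 0 with "ba" left. Open state 1: 0a->1.
b: 0b undefined. 0b->0: no, baa/aa meet in 1 with "a" left. 0b->1: no, baa/aaa meet in 1 with "aa" left. Open state 2: 0b->2.
aa: 1a undefined. 1a->0: ok.
ab: 1b undefined. 1b->0: ok.
ba: 2a undefined. 2a->0: no, baa/aba meet in 1. 2a->1: no, baa/ab meet in 0. 2a->2: no, baa/b meet in 2. Open state 3: 2a->3.
bb: 2b undefined. 2b->0: ok.
baa: 3a undefined. 3a->0: no, baa/ab meet in 0. 3a->1: no, baa/aba meet in 1. 3a->2: no, baa/b meet in 2. 3a->3: ok.
bab: 3b undefined. 3b->0: ok.
All examples now run through 4 states with every (state, symbol) defined. Accept strings end in {3}, Reject strings end in {0,1,2}; accept={3}.

states=4 start=0 accept={3} delta: 0a->1 0b->2 1a->0 1b->0 2a->3 2b->0 3a->3 3b->0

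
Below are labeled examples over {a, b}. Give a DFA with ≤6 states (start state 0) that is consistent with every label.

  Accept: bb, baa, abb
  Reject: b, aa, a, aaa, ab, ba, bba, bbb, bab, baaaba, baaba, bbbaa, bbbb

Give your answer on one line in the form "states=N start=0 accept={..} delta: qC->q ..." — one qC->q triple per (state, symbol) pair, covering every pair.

Fold the examples into a partial DFA from state 0: repeatedly fix the first undefined (state, symbol) met by the shortest-then-alphabetical prefix, trying targets in increasing order and rejecting any under which an Accept and a Reject string meet in one state with the same remainder; add a state when all current targets are rejected. Accepting states are where Accept strings end.
a: 0a undefined. 0a->0: ok.
b: 0b undefined. 0b->0: no, bb/b meet in 0. Open state 1: 0b->1.
ba: 1a undefined. 1a->0: no, baa/aa meet in 0. 1a->1: no, bb/bab meet in 1 with "b" left. Open state 2: 1a->2.
bb: 1b undefined. 1b->0: no, bb/aa meet in 0. 1b->1: no, bb/b meet in 1. 1b->2: no, bb/ba meet in 2. Open state 3: 1b->3.
baa: 2a undefined. 2a->0: no, baa/aa meet in 0. 2a->1: no, baa/b meet in 1. 2a->2: no, baa/ba meet in 2. 2a->3: ok.
bab: 2b undefined. 2b->0: ok.
bba: 3a undefined. 3a->0: ok.
bbb: 3b undefined. 3b->0: ok.
All examples now run through 4 states with every (state, symbol) defined. Accept strings end in {3}, Reject strings end in {0,1,2}; accept={3}.

states=4 start=0 accept={3} delta: 0a->0 0b->1 1a->2 1b->3 2a->3 2b->0 3a->0 3b->0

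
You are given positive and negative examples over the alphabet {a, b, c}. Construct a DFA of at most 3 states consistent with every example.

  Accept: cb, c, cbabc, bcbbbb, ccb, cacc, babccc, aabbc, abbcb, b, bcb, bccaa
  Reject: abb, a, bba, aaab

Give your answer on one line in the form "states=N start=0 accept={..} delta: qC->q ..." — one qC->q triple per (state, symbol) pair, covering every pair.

states=2 start=0 accept={0} delta: 0a->1 0b->0 0c->0 1a->0 1b->1 1c->0

Grow the machine one transition at a time. Run the examples from 0; the earliest place one falls off (shortest prefix, ties alphabetical) gets sent to the lowest-numbered state that keeps every Accept/Reject pair distinguishable — a pair clashes when both reach the same state with identical unread suffix — and to a fresh state only if none does.
a: 0a undefined. 0a->0: no, b/aaab meet in 0 with "b" left. Open state 1: 0a->1.
b: 0b undefined. 0b->0: ok.
c: 0c undefined. 0c->0: ok.
aa: 1a undefined. 1a->0: ok.
ab: 1b undefined. 1b->0: no, cb/abb meet in 0. 1b->1: ok.
cac: 1c undefined. 1c->0: ok.
All examples now run through 2 states with every (state, symbol) defined. Accept strings end in {0}, Reject strings end in {1}; accept={0}.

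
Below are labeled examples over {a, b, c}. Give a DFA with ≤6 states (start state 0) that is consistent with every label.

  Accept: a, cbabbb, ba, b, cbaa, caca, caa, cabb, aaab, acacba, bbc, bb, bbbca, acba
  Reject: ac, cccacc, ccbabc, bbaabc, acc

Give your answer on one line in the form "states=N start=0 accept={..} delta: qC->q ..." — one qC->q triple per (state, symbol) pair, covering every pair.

State merging on the prefix tree: take the shortest (then alphabetical) example prefix whose next move is undefined and point that move at state 0, else 1, else 2, ...; a target is out if some Accept/Reject pair would then sit in one state with the same input left (inseparable). If every existing state is out, open a new one.
a: 0a undefined. 0a->0: ok.
b: 0b undefined. 0b->0: no, bbc/ac meet in 0 with "c" left. Open state 1: 0b->1.
c: 0c undefined. 0c->0: no, a/ac meet in 0. 0c->1: no, b/ac meet in 1. Open state 2: 0c->2.
ba: 1a undefined. 1a->0: ok.
bb: 1b undefined. 1b->0: no, bbc/ac meet in 2. 1b->1: no, bbc/bbaabc meet in 1 with "c" left. 1b->2: no, bbc/acc meet in 2 with "c" left. Open state 3: 1b->3.
ca: 2a undefined. 2a->0: ok.
cb: 2b undefined. 2b->0: ok.
cc: 2c undefined. 2c->0: no, a/cccacc meet in 0. 2c->1: no, b/acc meet in 1. 2c->2: ok.
bba: 3a undefined. 3a->0: ok.
bbb: 3b undefined. 3b->0: ok.
bbc: 3c undefined. 3c->0: ok.
bbaabc: 1c undefined. 1c->0: no, a/ccbabc meet in 0. 1c->1: no, b/ccbabc meet in 1. 1c->2: ok.
All examples now run through 4 states with every (state, symbol) defined. Accept strings end in {0,1,3}, Reject strings end in {2}; accept={0,1,3}.

states=4 start=0 accept={0,1,3} delta: 0a->0 0b->1 0c->2 1a->0 1b->3 1c->2 2a->0 2b->0 2c->2 3a->0 3b->0 3c->0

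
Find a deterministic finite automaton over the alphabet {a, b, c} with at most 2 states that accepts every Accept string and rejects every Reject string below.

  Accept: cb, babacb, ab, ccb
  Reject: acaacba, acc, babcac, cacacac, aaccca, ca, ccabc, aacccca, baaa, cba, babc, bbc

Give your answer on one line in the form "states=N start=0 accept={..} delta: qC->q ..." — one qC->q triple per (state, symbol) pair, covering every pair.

states=2 start=0 accept={1} delta: 0a->0 0b->1 0c->0 1a->0 1b->0 1c->0

Fold the examples into a partial DFA from state 0: repeatedly fix the first undefined (state, symbol) met by the shortest-then-alphabetical prefix, trying targets in increasing order and rejecting any under which an Accept and a Reject string meet in one state with the same remainder; add a state when all current targets are rejected. Accepting states are where Accept strings end.
a: 0a undefined. 0a->0: ok.
b: 0b undefined. 0b->0: no, ab/baaa meet in 0. Open state 1: 0b->1.
c: 0c undefined. 0c->0: ok.
ba: 1a undefined. 1a->0: ok.
bb: 1b undefined. 1b->0: ok.
babc: 1c undefined. 1c->0: ok.
All examples now run through 2 states with every (state, symbol) defined. Accept strings end in {1}, Reject strings end in {0}; accept={1}.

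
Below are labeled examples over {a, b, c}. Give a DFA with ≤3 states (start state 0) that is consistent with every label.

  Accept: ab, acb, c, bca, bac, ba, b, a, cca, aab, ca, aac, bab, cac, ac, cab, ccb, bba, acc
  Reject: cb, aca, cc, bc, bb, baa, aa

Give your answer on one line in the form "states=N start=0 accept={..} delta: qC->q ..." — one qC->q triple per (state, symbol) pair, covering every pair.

Grow the machine one transition at a time. Run the examples from 0; the earliest place one falls off (shortest prefix, ties alphabetical) gets sent to the lowest-numbered state that keeps every Accept/Reject pair distinguishable — a pair clashes when both reach the same state with identical unread suffix — and to a fresh state only if none does.
a: 0a undefined. 0a->0: no, acb/cb meet in 0 with "cb" left. Open state 1: 0a->1.
b: 0b undefined. 0b->0: no, c/bc meet in 0 with "c" left. 0b->1: no, ab/bb meet in 1 with "b" left. Open state 2: 0b->2.
c: 0c undefined. 0c->0: no, c/cc meet in 0. 0c->1: no, ab/cb meet in 1 with "b" left. 0c->2: ok.
aa: 1a undefined. 1a->0: ok.
ab: 1b undefined. 1b->0: no, ab/aa meet in 0. 1b->1: ok.
ac: 1c undefined. 1c->0: no, ab/aca meet in 1. 1c->1: ok.
ba: 2a undefined. 2a->0: no, ab/baa meet in 1. 2a->1: ok.
bb: 2b undefined. 2b->0: ok.
bc: 2c undefined. 2c->0: ok.
All examples now run through 3 states with every (state, symbol) defined. Accept strings end in {1,2}, Reject strings end in {0}; accept={1,2}.

states=3 start=0 accept={1,2} delta: 0a->1 0b->2 0c->2 1a->0 1b->1 1c->1 2a->1 2b->0 2c->0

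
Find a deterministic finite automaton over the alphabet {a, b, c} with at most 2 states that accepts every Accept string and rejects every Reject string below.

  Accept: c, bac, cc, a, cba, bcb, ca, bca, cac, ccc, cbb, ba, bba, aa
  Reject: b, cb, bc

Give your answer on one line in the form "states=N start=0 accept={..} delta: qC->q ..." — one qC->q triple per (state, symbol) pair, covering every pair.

states=2 start=0 accept={0} delta: 0a->0 0b->1 0c->0 1a->0 1b->0 1c->1

Fold the examples into a partial DFA from state 0: repeatedly fix the first undefined (state, symbol) met by the shortest-then-alphabetical prefix, trying targets in increasing order and rejecting any under which an Accept and a Reject string meet in one state with the same remainder; add a state when all current targets are rejected. Accepting states are where Accept strings end.
a: 0a undefined. 0a->0: ok.
b: 0b undefined. 0b->0: no, c/bc meet in 0 with "c" left. Open state 1: 0b->1.
c: 0c undefined. 0c->0: ok.
ba: 1a undefined. 1a->0: ok.
bb: 1b undefined. 1b->0: ok.
bc: 1c undefined. 1c->0: no, c/bc meet in 0. 1c->1: ok.
All examples now run through 2 states with every (state, symbol) defined. Accept strings end in {0}, Reject strings end in {1}; accept={0}.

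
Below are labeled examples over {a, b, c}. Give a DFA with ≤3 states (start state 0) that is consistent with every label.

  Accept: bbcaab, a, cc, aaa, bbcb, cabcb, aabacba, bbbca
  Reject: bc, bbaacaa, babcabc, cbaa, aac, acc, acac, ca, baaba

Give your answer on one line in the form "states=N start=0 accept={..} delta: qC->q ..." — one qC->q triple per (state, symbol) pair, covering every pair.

states=3 start=0 accept={1} delta: 0a->1 0b->1 0c->2 1a->0 1b->1 1c->0 2a->0 2b->0 2c->1

State merging on the prefix tree: take the shortest (then alphabetical) example prefix whose next move is undefined and point that move at state 0, else 1, else 2, ...; a target is out if some Accept/Reject pair would then sit in one state with the same input left (inseparable). If every existing state is out, open a new one.
a: 0a undefined. 0a->0: no, cc/acc meet in 0 with "cc" left. Open state 1: 0a->1.
b: 0b undefined. 0b->0: no, bbbca/ca meet in 0 with "ca" left. 0b->1: ok.
c: 0c undefined. 0c->0: no, a/ca meet in 1. 0c->1: no, cc/bc meet in 1 with "c" left. Open state 2: 0c->2.
aa: 1a undefined. 1a->0: ok.
ac: 1c undefined. 1c->0: ok.
bb: 1b undefined. 1b->0: no, a/baaba meet in 1. 1b->1: ok.
ca: 2a undefined. 2a->0: ok.
cb: 2b undefined. 2b->0: ok.
cc: 2c undefined. 2c->0: no, cc/bc meet in 0. 2c->1: ok.
All examples now run through 3 states with every (state, symbol) defined. Accept strings end in {1}, Reject strings end in {0,2}; accept={1}.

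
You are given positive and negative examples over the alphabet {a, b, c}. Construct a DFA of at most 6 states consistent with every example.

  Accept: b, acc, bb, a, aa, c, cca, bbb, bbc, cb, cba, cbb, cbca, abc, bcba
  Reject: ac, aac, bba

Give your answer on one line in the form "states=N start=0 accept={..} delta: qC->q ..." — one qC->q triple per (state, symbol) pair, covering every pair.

Grow the machine one transition at a time. Run the examples from 0; the earliest place one falls off (shortest prefix, ties alphabetical) gets sent to the lowest-numbered state that keeps every Accept/Reject pair distinguishable — a pair clashes when both reach the same state with identical unread suffix — and to a fresh state only if none does.
a: 0a undefined. 0a->0: no, c/ac meet in 0 with "c" left. Open state 1: 0a->1.
b: 0b undefined. 0b->0: no, a/bba meet in 1. 0b->1: ok.
c: 0c undefined. 0c->0: ok.
aa: 1a undefined. 1a->0: no, aa/aac meet in 0. 1a->1: ok.
ab: 1b undefined. 1b->0: no, b/bba meet in 1. 1b->1: no, b/bba meet in 1. Open state 2: 1b->2.
ac: 1c undefined. 1c->0: no, acc/ac meet in 0. 1c->1: no, b/ac meet in 1. 1c->2: no, bb/ac meet in 2. Open state 3: 1c->3.
abc: 2c undefined. 2c->0: ok.
acc: 3c undefined. 3c->0: ok.
bba: 2a undefined. 2a->0: no, acc/bba meet in 0. 2a->1: no, b/bba meet in 1. 2a->2: no, bb/bba meet in 2. 2a->3: ok.
bbb: 2b undefined. 2b->0: ok.
bcb: 3b undefined. 3b->0: ok.
cbca: 3a undefined. 3a->0: ok.
All examples now run through 4 states with every (state, symbol) defined. Accept strings end in {0,1,2}, Reject strings end in {3}; accept={0,1,2}.

states=4 start=0 accept={0,1,2} delta: 0a->1 0b->1 0c->0 1a->1 1b->2 1c->3 2a->3 2b->0 2c->0 3a->0 3b->0 3c->0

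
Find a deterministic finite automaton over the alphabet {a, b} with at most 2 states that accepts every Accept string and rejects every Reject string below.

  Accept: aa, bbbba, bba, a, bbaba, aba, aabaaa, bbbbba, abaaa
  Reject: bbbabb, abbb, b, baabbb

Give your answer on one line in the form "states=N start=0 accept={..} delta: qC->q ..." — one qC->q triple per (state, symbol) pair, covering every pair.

states=2 start=0 accept={0} delta: 0a->0 0b->1 1a->0 1b->1

Grow the machine one transition at a time. Run the examples from 0; the earliest place one falls off (shortest prefix, ties alphabetical) gets sent to the lowest-numbered state that keeps every Accept/Reject pair distinguishable — a pair clashes when both reach the same state with identical unread suffix — and to a fresh state only if none does.
a: 0a undefined. 0a->0: ok.
b: 0b undefined. 0b->0: no, aa/bbbabb meet in 0. Open state 1: 0b->1.
ba: 1a undefined. 1a->0: ok.
bb: 1b undefined. 1b->0: no, aa/bbbabb meet in 0. 1b->1: ok.
All examples now run through 2 states with every (state, symbol) defined. Accept strings end in {0}, Reject strings end in {1}; accept={0}.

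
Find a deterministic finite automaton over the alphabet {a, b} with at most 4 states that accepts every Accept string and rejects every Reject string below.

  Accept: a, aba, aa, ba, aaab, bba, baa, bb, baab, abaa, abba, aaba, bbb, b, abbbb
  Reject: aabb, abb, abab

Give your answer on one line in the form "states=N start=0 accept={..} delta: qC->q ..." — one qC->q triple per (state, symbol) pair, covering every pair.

State merging on the prefix tree: take the shortest (then alphabetical) example prefix whose next move is undefined and point that move at state 0, else 1, else 2, ...; a target is out if some Accept/Reject pair would then sit in one state with the same input left (inseparable). If every existing state is out, open a new one.
a: 0a undefined. 0a->0: no, bb/aabb meet in 0 with "bb" left. Open state 1: 0a->1.
b: 0b undefined. 0b->0: ok.
aa: 1a undefined. 1a->0: no, aa/aabb meet in 0. 1a->1: ok.
ab: 1b undefined. 1b->0: no, aaab/aabb meet in 0. 1b->1: no, a/aabb meet in 1. Open state 2: 1b->2.
aba: 2a undefined. 2a->0: no, aba/abab meet in 0. 2a->1: no, aaab/abab meet in 2. 2a->2: ok.
abb: 2b undefined. 2b->0: no, bb/aabb meet in 0. 2b->1: no, a/aabb meet in 1. 2b->2: no, aba/aabb meet in 2. Open state 3: 2b->3.
abba: 3a undefined. 3a->0: ok.
abbb: 3b undefined. 3b->0: ok.
All examples now run through 4 states with every (state, symbol) defined. Accept strings end in {0,1,2}, Reject strings end in {3}; accept={0,1,2}.

states=4 start=0 accept={0,1,2} delta: 0a->1 0b->0 1a->1 1b->2 2a->2 2b->3 3a->0 3b->0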